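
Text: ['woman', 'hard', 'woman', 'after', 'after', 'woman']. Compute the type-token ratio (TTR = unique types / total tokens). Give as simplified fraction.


Tokens: 6
Unique types: ('after', 'hard', 'woman') = 3
TTR = 3/6
Simplify: divide both by 3 -> 1/2
TTR = 1/2

1/2


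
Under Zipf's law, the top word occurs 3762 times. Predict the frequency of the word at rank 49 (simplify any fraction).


Zipf's law: freq(rank) = f1 / rank
f1 = 3762, rank = 49
freq = 3762 / 49
GCD(3762, 49) = 1
Simplified: 3762/49

3762/49


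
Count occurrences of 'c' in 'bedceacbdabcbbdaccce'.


Scanning 'bedceacbdabcbbdaccce' for 'c':
  Position 3: 'c' -> MATCH (count: 1)
  Position 6: 'c' -> MATCH (count: 2)
  Position 11: 'c' -> MATCH (count: 3)
  Position 16: 'c' -> MATCH (count: 4)
  Position 17: 'c' -> MATCH (count: 5)
  Position 18: 'c' -> MATCH (count: 6)
Total occurrences of 'c': 6

6


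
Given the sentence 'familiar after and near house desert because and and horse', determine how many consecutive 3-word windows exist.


Word trigrams from [10] words:
  Trigram 1: (familiar after and)
  Trigram 2: (after and near)
  Trigram 3: (and near house)
  Trigram 4: (near house desert)
  Trigram 5: (house desert because)
  Trigram 6: (desert because and)
  Trigram 7: (because and and)
  Trigram 8: (and and horse)
Total word trigrams: 10 - 2 = 8

8


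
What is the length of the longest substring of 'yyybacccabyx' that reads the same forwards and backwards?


Scanning 'yyybacccabyx' for palindromic substrings.
Substring at positions 2-10: 'ybacccaby'.
Check: reverse('ybacccaby') = 'ybacccaby' -> palindrome confirmed.
Neighbouring characters ('y' / 'x') break symmetry, so it cannot extend further.
No longer palindromic substring exists; longest length = 9

9


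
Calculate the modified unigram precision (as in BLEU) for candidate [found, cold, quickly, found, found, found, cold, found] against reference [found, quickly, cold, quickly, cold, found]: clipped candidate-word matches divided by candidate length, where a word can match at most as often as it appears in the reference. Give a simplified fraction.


Reference word counts: {'cold': 2, 'found': 2, 'quickly': 2}
Checking each candidate word (with clipping):
  'found' -> in reference (ref count 2, used 1/2) -> match (matches: 1)
  'cold' -> in reference (ref count 2, used 1/2) -> match (matches: 2)
  'quickly' -> in reference (ref count 2, used 1/2) -> match (matches: 3)
  'found' -> in reference (ref count 2, used 2/2) -> match (matches: 4)
  'found' -> ref count 2 already used up (2/2) -> clipped, no match (matches: 4)
  'found' -> ref count 2 already used up (2/2) -> clipped, no match (matches: 4)
  'cold' -> in reference (ref count 2, used 2/2) -> match (matches: 5)
  'found' -> ref count 2 already used up (2/2) -> clipped, no match (matches: 5)
Clipped matches: 5, Candidate length: 8
Precision = 5/8

5/8


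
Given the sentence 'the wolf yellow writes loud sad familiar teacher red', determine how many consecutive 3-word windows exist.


Word trigrams from [9] words:
  Trigram 1: (the wolf yellow)
  Trigram 2: (wolf yellow writes)
  Trigram 3: (yellow writes loud)
  Trigram 4: (writes loud sad)
  Trigram 5: (loud sad familiar)
  Trigram 6: (sad familiar teacher)
  Trigram 7: (familiar teacher red)
Total word trigrams: 9 - 2 = 7

7


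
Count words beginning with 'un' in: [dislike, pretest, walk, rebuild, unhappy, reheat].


Checking each word for prefix 'un':
  'dislike' -> no (count: 0)
  'pretest' -> no (count: 0)
  'walk' -> no (count: 0)
  'rebuild' -> no (count: 0)
  'unhappy' -> YES, starts with 'un' (count: 1)
  'reheat' -> no (count: 1)
Total with prefix 'un': 1

1


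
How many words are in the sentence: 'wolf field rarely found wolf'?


Counting words by splitting on spaces:
  Word 1: 'wolf'
  Word 2: 'field'
  Word 3: 'rarely'
  Word 4: 'found'
  Word 5: 'wolf'
Total words: 5

5


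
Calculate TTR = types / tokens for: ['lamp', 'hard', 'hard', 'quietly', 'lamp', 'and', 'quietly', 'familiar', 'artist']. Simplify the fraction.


Tokens: 9
Unique types: ('and', 'artist', 'familiar', 'hard', 'lamp', 'quietly') = 6
TTR = 6/9
Simplify: divide both by 3 -> 2/3
TTR = 2/3

2/3


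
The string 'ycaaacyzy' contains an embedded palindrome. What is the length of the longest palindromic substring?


Scanning 'ycaaacyzy' for palindromic substrings.
Substring at positions 0-6: 'ycaaacy'.
Check: reverse('ycaaacy') = 'ycaaacy' -> palindrome confirmed.
Neighbouring characters ('-' / 'z') break symmetry, so it cannot extend further.
No longer palindromic substring exists; longest length = 7

7


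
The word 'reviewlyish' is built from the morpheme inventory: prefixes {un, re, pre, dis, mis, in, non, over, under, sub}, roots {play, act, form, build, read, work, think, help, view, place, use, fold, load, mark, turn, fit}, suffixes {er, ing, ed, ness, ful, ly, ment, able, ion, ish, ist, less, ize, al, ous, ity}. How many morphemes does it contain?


Segmenting 'reviewlyish' against the inventory:
  're' -> prefix (morpheme 1)
  'view' -> root (morpheme 2)
  'ly' -> suffix (morpheme 3)
  'ish' -> suffix (morpheme 4)
Total morphemes: 4

4


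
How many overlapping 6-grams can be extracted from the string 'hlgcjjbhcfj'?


String 'hlgcjjbhcfj' has length L = 11.
Number of overlapping n-grams = L - n + 1
Substituting: 11 - 6 + 1 = 6

6


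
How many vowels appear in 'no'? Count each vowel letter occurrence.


Scanning each character of 'no':
  Position 1: 'n' -> consonant (running count: 0)
  Position 2: 'o' -> vowel (running count: 1)
Total vowels: 1

1


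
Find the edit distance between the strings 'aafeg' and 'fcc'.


Building DP table for s1='aafeg' (len 5) and s2='fcc' (len 3):
       f  c  c
    0  1  2  3
  a 1  1  2  3
  a 2  2  2  3
  f 3  2  3  3
  e 4  3  3  4
  g 5  4  4  4
Edit distance = dp[5][3] = 4

4


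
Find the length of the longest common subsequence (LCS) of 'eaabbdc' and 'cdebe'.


DP table for LCS of 'eaabbdc' and 'cdebe':
       c  d  e  b  e
    0  0  0  0  0  0
  e 0  0  0  1  1  1
  a 0  0  0  1  1  1
  a 0  0  0  1  1  1
  b 0  0  0  1  2  2
  b 0  0  0  1  2  2
  d 0  0  1  1  2  2
  c 0  1  1  1  2  2
LCS: 'eb'
LCS length = 2

2


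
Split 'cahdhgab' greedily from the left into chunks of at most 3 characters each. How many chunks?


'cahdhgab' has 8 characters.
Chunking with max size 3:
  Chunk 1: 'cah' (positions 0-2)
  Chunk 2: 'dhg' (positions 3-5)
  Chunk 3: 'ab' (positions 6-7)
Total chunks: ceil(8 / 3) = 3

3


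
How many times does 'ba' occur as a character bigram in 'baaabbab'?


Scanning 'baaabbab' for bigram 'ba':
  Position 0: 'ba' -> MATCH
  Position 1: 'aa' -> no
  Position 2: 'aa' -> no
  Position 3: 'ab' -> no
  Position 4: 'bb' -> no
  Position 5: 'ba' -> MATCH
  Position 6: 'ab' -> no
Total matches: 2

2


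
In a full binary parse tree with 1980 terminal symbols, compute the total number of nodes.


Leaf nodes (terminals): 1980
Internal nodes = n - 1 = 1980 - 1 = 1979
Total = leaves + internal = 1980 + 1979 = 3959

3959


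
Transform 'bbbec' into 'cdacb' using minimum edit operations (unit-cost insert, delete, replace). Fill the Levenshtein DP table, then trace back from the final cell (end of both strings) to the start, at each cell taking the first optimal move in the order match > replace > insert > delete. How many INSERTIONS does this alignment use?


Edit distance = 5. Backtracking from cell (5, 5) with preference match > replace > insert > delete,
then listing the resulting alignment 'bbbec' -> 'cdacb' left to right:
  Step 1: replace b->c
  Step 2: replace b->d
  Step 3: replace b->a
  Step 4: replace e->c
  Step 5: replace c->b
Total insertions: 0

0


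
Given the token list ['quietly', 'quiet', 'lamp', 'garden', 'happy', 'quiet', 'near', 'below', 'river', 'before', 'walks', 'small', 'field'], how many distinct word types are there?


Listing all tokens and tracking unique types:
  Token 1: 'quietly' -> NEW (unique so far: 1)
  Token 2: 'quiet' -> NEW (unique so far: 2)
  Token 3: 'lamp' -> NEW (unique so far: 3)
  Token 4: 'garden' -> NEW (unique so far: 4)
  Token 5: 'happy' -> NEW (unique so far: 5)
  Token 6: 'quiet' -> duplicate (unique so far: 5)
  Token 7: 'near' -> NEW (unique so far: 6)
  Token 8: 'below' -> NEW (unique so far: 7)
  Token 9: 'river' -> NEW (unique so far: 8)
  Token 10: 'before' -> NEW (unique so far: 9)
  Token 11: 'walks' -> NEW (unique so far: 10)
  Token 12: 'small' -> NEW (unique so far: 11)
  Token 13: 'field' -> NEW (unique so far: 12)
Unique types: ('before', 'below', 'field', 'garden', 'happy', 'lamp', 'near', 'quiet', 'quietly', 'river', 'small', 'walks')
Vocabulary size: 12

12


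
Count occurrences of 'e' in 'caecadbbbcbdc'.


Scanning 'caecadbbbcbdc' for 'e':
  Position 2: 'e' -> MATCH (count: 1)
Total occurrences of 'e': 1

1


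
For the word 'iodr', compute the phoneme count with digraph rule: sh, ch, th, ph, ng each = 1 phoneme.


Parsing 'iodr' greedily, digraphs first:
  'i' -> vowel phoneme (phonemes so far: 1)
  'o' -> vowel phoneme (phonemes so far: 2)
  'd' -> consonant phoneme (phonemes so far: 3)
  'r' -> consonant phoneme (phonemes so far: 4)
Total phonemes: 4

4


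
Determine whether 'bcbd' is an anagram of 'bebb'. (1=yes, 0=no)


Sort characters of 'bcbd': 'bbcd'
Sort characters of 'bebb': 'bbbe'
Sorted forms differ -> they are NOT anagrams
Result: 0

0


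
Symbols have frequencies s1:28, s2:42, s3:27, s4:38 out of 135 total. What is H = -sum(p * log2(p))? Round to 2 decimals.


Computing entropy H = -sum(p_i * log2(p_i)):
  s1: p = 28/135 = 0.2074, -p*log2(p) = 0.4707
  s2: p = 42/135 = 0.3111, -p*log2(p) = 0.5241
  s3: p = 27/135 = 0.2000, -p*log2(p) = 0.4644
  s4: p = 38/135 = 0.2815, -p*log2(p) = 0.5148
H = sum of terms = 1.9740
Rounded to 2 decimals: 1.97

1.97


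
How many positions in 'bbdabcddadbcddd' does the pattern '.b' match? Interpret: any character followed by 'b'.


Pattern: .b means any character followed by 'b'.
Scanning 'bbdabcddadbcddd' position-by-position:
  Pos 0: window 'bb' -> MATCH
  Pos 1: window 'bd' -> no
  Pos 2: window 'da' -> no
  Pos 3: window 'ab' -> MATCH
  Pos 4: window 'bc' -> no
  Pos 5: window 'cd' -> no
  Pos 6: window 'dd' -> no
  Pos 7: window 'da' -> no
  Pos 8: window 'ad' -> no
  Pos 9: window 'db' -> MATCH
  Pos 10: window 'bc' -> no
  Pos 11: window 'cd' -> no
  Pos 12: window 'dd' -> no
  Pos 13: window 'dd' -> no
  Pos 14: window 'd' -> no
Total matches: 3

3


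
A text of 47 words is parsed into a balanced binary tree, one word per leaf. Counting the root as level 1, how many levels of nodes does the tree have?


In a balanced binary tree with n leaves the deepest leaf is ceil(log2(n)) edges below the root,
so counting node levels inclusive of root and leaves gives ceil(log2(n)) + 1 levels.
log2(47) = 5.5546
ceil(5.5546) = 6
levels = 6 + 1 = 7

7


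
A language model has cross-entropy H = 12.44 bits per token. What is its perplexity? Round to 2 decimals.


Perplexity formula: PP = 2^H
H = 12.44
PP = 2^12.44
Decompose: 2^12.44 = 2^12 * 2^0.44
2^12 = 4096, 2^0.44 ~ 1.3566043
PP ~ 4096 * 1.3566043 = 5556.6512128
Rounded to 2 decimals: 5556.65

5556.65


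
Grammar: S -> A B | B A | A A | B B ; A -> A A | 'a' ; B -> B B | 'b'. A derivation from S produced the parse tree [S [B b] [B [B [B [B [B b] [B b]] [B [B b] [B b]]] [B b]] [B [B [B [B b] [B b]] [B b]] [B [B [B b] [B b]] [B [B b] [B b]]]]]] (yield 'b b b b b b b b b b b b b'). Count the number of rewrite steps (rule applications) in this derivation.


Every bracketed nonterminal node [X ...] in the tree is produced by exactly one rule application.
Reading the tree off as a leftmost derivation:
  Step 1: S  =>  B B   (applied S -> B B)
  Step 2: B B  =>  b B   (applied B -> b)
  Step 3: b B  =>  b B B   (applied B -> B B)
  Step 4: b B B  =>  b B B B   (applied B -> B B)
  Step 5: b B B B  =>  b B B B B   (applied B -> B B)
  Step 6: b B B B B  =>  b B B B B B   (applied B -> B B)
  Step 7: b B B B B B  =>  b b B B B B   (applied B -> b)
  Step 8: b b B B B B  =>  b b b B B B   (applied B -> b)
  Step 9: b b b B B B  =>  b b b B B B B   (applied B -> B B)
  Step 10: b b b B B B B  =>  b b b b B B B   (applied B -> b)
  Step 11: b b b b B B B  =>  b b b b b B B   (applied B -> b)
  Step 12: b b b b b B B  =>  b b b b b b B   (applied B -> b)
  Step 13: b b b b b b B  =>  b b b b b b B B   (applied B -> B B)
  Step 14: b b b b b b B B  =>  b b b b b b B B B   (applied B -> B B)
  Step 15: b b b b b b B B B  =>  b b b b b b B B B B   (applied B -> B B)
  Step 16: b b b b b b B B B B  =>  b b b b b b b B B B   (applied B -> b)
  Step 17: b b b b b b b B B B  =>  b b b b b b b b B B   (applied B -> b)
  Step 18: b b b b b b b b B B  =>  b b b b b b b b b B   (applied B -> b)
  Step 19: b b b b b b b b b B  =>  b b b b b b b b b B B   (applied B -> B B)
  Step 20: b b b b b b b b b B B  =>  b b b b b b b b b B B B   (applied B -> B B)
  Step 21: b b b b b b b b b B B B  =>  b b b b b b b b b b B B   (applied B -> b)
  Step 22: b b b b b b b b b b B B  =>  b b b b b b b b b b b B   (applied B -> b)
  Step 23: b b b b b b b b b b b B  =>  b b b b b b b b b b b B B   (applied B -> B B)
  Step 24: b b b b b b b b b b b B B  =>  b b b b b b b b b b b b B   (applied B -> b)
  Step 25: b b b b b b b b b b b b B  =>  b b b b b b b b b b b b b   (applied B -> b)
Final yield: b b b b b b b b b b b b b
Total rewrite steps: 25

25


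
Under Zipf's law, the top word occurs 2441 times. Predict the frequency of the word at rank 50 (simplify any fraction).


Zipf's law: freq(rank) = f1 / rank
f1 = 2441, rank = 50
freq = 2441 / 50
GCD(2441, 50) = 1
Simplified: 2441/50

2441/50


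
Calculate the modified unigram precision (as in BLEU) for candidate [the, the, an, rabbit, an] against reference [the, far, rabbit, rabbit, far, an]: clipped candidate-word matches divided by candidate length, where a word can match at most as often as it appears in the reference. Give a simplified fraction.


Reference word counts: {'an': 1, 'far': 2, 'rabbit': 2, 'the': 1}
Checking each candidate word (with clipping):
  'the' -> in reference (ref count 1, used 1/1) -> match (matches: 1)
  'the' -> ref count 1 already used up (1/1) -> clipped, no match (matches: 1)
  'an' -> in reference (ref count 1, used 1/1) -> match (matches: 2)
  'rabbit' -> in reference (ref count 2, used 1/2) -> match (matches: 3)
  'an' -> ref count 1 already used up (1/1) -> clipped, no match (matches: 3)
Clipped matches: 3, Candidate length: 5
Precision = 3/5

3/5


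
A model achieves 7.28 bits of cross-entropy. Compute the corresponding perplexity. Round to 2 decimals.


Perplexity formula: PP = 2^H
H = 7.28
PP = 2^7.28
Decompose: 2^7.28 = 2^7 * 2^0.28
2^7 = 128, 2^0.28 ~ 1.2141949
PP ~ 128 * 1.2141949 = 155.4169472
Rounded to 2 decimals: 155.42

155.42


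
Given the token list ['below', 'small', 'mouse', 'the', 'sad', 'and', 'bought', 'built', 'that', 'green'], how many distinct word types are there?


Listing all tokens and tracking unique types:
  Token 1: 'below' -> NEW (unique so far: 1)
  Token 2: 'small' -> NEW (unique so far: 2)
  Token 3: 'mouse' -> NEW (unique so far: 3)
  Token 4: 'the' -> NEW (unique so far: 4)
  Token 5: 'sad' -> NEW (unique so far: 5)
  Token 6: 'and' -> NEW (unique so far: 6)
  Token 7: 'bought' -> NEW (unique so far: 7)
  Token 8: 'built' -> NEW (unique so far: 8)
  Token 9: 'that' -> NEW (unique so far: 9)
  Token 10: 'green' -> NEW (unique so far: 10)
Unique types: ('and', 'below', 'bought', 'built', 'green', 'mouse', 'sad', 'small', 'that', 'the')
Vocabulary size: 10

10


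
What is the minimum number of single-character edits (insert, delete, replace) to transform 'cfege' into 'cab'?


Building DP table for s1='cfege' (len 5) and s2='cab' (len 3):
       c  a  b
    0  1  2  3
  c 1  0  1  2
  f 2  1  1  2
  e 3  2  2  2
  g 4  3  3  3
  e 5  4  4  4
Edit distance = dp[5][3] = 4

4


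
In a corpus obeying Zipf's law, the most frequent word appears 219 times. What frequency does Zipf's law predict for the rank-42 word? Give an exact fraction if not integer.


Zipf's law: freq(rank) = f1 / rank
f1 = 219, rank = 42
freq = 219 / 42
GCD(219, 42) = 3
Simplified: 73/14

73/14


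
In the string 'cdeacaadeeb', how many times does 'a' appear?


Scanning 'cdeacaadeeb' for 'a':
  Position 3: 'a' -> MATCH (count: 1)
  Position 5: 'a' -> MATCH (count: 2)
  Position 6: 'a' -> MATCH (count: 3)
Total occurrences of 'a': 3

3


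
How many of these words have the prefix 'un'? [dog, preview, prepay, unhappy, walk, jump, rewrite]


Checking each word for prefix 'un':
  'dog' -> no (count: 0)
  'preview' -> no (count: 0)
  'prepay' -> no (count: 0)
  'unhappy' -> YES, starts with 'un' (count: 1)
  'walk' -> no (count: 1)
  'jump' -> no (count: 1)
  'rewrite' -> no (count: 1)
Total with prefix 'un': 1

1


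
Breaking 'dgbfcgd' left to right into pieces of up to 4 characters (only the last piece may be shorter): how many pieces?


'dgbfcgd' has 7 characters.
Chunking with max size 4:
  Chunk 1: 'dgbf' (positions 0-3)
  Chunk 2: 'cgd' (positions 4-6)
Total chunks: ceil(7 / 4) = 2

2


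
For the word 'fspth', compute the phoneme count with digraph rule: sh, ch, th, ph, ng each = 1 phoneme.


Parsing 'fspth' greedily, digraphs first:
  'f' -> consonant phoneme (phonemes so far: 1)
  's' -> consonant phoneme (phonemes so far: 2)
  'p' -> consonant phoneme (phonemes so far: 3)
  'th' -> digraph (1 consonant phoneme) (phonemes so far: 4)
Total phonemes: 4

4


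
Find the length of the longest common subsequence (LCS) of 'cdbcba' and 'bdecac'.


DP table for LCS of 'cdbcba' and 'bdecac':
       b  d  e  c  a  c
    0  0  0  0  0  0  0
  c 0  0  0  0  1  1  1
  d 0  0  1  1  1  1  1
  b 0  1  1  1  1  1  1
  c 0  1  1  1  2  2  2
  b 0  1  1  1  2  2  2
  a 0  1  1  1  2  3  3
LCS: 'dca'
LCS length = 3

3


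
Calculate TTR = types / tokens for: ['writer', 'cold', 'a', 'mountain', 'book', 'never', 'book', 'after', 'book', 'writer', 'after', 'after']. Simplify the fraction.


Tokens: 12
Unique types: ('a', 'after', 'book', 'cold', 'mountain', 'never', 'writer') = 7
TTR = 7/12
Already in lowest terms.

7/12


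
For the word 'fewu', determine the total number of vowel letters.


Scanning each character of 'fewu':
  Position 1: 'f' -> consonant (running count: 0)
  Position 2: 'e' -> vowel (running count: 1)
  Position 3: 'w' -> consonant (running count: 1)
  Position 4: 'u' -> vowel (running count: 2)
Total vowels: 2

2


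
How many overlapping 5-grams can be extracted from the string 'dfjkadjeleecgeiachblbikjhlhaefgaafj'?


String 'dfjkadjeleecgeiachblbikjhlhaefgaafj' has length L = 35.
Number of overlapping n-grams = L - n + 1
Substituting: 35 - 5 + 1 = 31

31


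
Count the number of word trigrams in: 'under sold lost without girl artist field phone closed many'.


Word trigrams from [10] words:
  Trigram 1: (under sold lost)
  Trigram 2: (sold lost without)
  Trigram 3: (lost without girl)
  Trigram 4: (without girl artist)
  Trigram 5: (girl artist field)
  Trigram 6: (artist field phone)
  Trigram 7: (field phone closed)
  Trigram 8: (phone closed many)
Total word trigrams: 10 - 2 = 8

8


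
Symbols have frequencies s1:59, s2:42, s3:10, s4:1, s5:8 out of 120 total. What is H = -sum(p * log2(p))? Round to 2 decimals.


Computing entropy H = -sum(p_i * log2(p_i)):
  s1: p = 59/120 = 0.4917, -p*log2(p) = 0.5036
  s2: p = 42/120 = 0.3500, -p*log2(p) = 0.5301
  s3: p = 10/120 = 0.0833, -p*log2(p) = 0.2987
  s4: p = 1/120 = 0.0083, -p*log2(p) = 0.0576
  s5: p = 8/120 = 0.0667, -p*log2(p) = 0.2605
H = sum of terms = 1.6505
Rounded to 2 decimals: 1.65

1.65


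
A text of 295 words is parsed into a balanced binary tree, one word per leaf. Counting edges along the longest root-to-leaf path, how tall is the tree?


In a balanced binary tree with n leaves the deepest leaf is ceil(log2(n)) edges below the root.
log2(295) = 8.2046
ceil(8.2046) = 9
height (edges) = 9

9


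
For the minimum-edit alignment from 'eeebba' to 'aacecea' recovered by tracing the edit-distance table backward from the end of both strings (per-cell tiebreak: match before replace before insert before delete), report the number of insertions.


Edit distance = 5. Backtracking from cell (6, 7) with preference match > replace > insert > delete,
then listing the resulting alignment 'eeebba' -> 'aacecea' left to right:
  Step 1: insert 'a' [insertion #1]
  Step 2: replace e->a
  Step 3: replace e->c
  Step 4: keep 'e'
  Step 5: replace b->c
  Step 6: replace b->e
  Step 7: keep 'a'
Total insertions: 1

1


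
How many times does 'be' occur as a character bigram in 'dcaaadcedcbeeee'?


Scanning 'dcaaadcedcbeeee' for bigram 'be':
  Position 0: 'dc' -> no
  Position 1: 'ca' -> no
  Position 2: 'aa' -> no
  Position 3: 'aa' -> no
  Position 4: 'ad' -> no
  Position 5: 'dc' -> no
  Position 6: 'ce' -> no
  Position 7: 'ed' -> no
  Position 8: 'dc' -> no
  Position 9: 'cb' -> no
  Position 10: 'be' -> MATCH
  Position 11: 'ee' -> no
  Position 12: 'ee' -> no
  Position 13: 'ee' -> no
Total matches: 1

1


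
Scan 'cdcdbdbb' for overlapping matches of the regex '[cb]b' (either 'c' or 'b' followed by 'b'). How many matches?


Pattern: [cb]b means either 'c' or 'b' followed by 'b'.
Scanning 'cdcdbdbb' position-by-position:
  Pos 0: window 'cd' -> no
  Pos 1: window 'dc' -> no
  Pos 2: window 'cd' -> no
  Pos 3: window 'db' -> no
  Pos 4: window 'bd' -> no
  Pos 5: window 'db' -> no
  Pos 6: window 'bb' -> MATCH
  Pos 7: window 'b' -> no
Total matches: 1

1


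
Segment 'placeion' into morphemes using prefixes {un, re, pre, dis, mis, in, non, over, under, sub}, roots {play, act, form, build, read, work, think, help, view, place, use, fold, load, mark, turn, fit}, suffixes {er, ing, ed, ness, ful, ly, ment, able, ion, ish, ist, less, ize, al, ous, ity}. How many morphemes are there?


Segmenting 'placeion' against the inventory:
  'place' -> root (morpheme 1)
  'ion' -> suffix (morpheme 2)
Total morphemes: 2

2


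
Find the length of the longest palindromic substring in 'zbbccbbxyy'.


Scanning 'zbbccbbxyy' for palindromic substrings.
Substring at positions 1-6: 'bbccbb'.
Check: reverse('bbccbb') = 'bbccbb' -> palindrome confirmed.
Neighbouring characters ('z' / 'x') break symmetry, so it cannot extend further.
No longer palindromic substring exists; longest length = 6

6


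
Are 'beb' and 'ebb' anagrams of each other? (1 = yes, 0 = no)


Sort characters of 'beb': 'bbe'
Sort characters of 'ebb': 'bbe'
Sorted forms match -> they ARE anagrams
Result: 1

1


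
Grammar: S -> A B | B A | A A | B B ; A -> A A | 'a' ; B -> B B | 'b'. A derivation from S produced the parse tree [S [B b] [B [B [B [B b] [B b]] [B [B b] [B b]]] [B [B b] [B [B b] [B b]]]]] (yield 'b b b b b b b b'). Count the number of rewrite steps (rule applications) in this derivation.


Every bracketed nonterminal node [X ...] in the tree is produced by exactly one rule application.
Reading the tree off as a leftmost derivation:
  Step 1: S  =>  B B   (applied S -> B B)
  Step 2: B B  =>  b B   (applied B -> b)
  Step 3: b B  =>  b B B   (applied B -> B B)
  Step 4: b B B  =>  b B B B   (applied B -> B B)
  Step 5: b B B B  =>  b B B B B   (applied B -> B B)
  Step 6: b B B B B  =>  b b B B B   (applied B -> b)
  Step 7: b b B B B  =>  b b b B B   (applied B -> b)
  Step 8: b b b B B  =>  b b b B B B   (applied B -> B B)
  Step 9: b b b B B B  =>  b b b b B B   (applied B -> b)
  Step 10: b b b b B B  =>  b b b b b B   (applied B -> b)
  Step 11: b b b b b B  =>  b b b b b B B   (applied B -> B B)
  Step 12: b b b b b B B  =>  b b b b b b B   (applied B -> b)
  Step 13: b b b b b b B  =>  b b b b b b B B   (applied B -> B B)
  Step 14: b b b b b b B B  =>  b b b b b b b B   (applied B -> b)
  Step 15: b b b b b b b B  =>  b b b b b b b b   (applied B -> b)
Final yield: b b b b b b b b
Total rewrite steps: 15

15


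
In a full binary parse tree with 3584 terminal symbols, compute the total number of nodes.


Leaf nodes (terminals): 3584
Internal nodes = n - 1 = 3584 - 1 = 3583
Total = leaves + internal = 3584 + 3583 = 7167

7167


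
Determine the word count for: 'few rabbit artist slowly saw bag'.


Counting words by splitting on spaces:
  Word 1: 'few'
  Word 2: 'rabbit'
  Word 3: 'artist'
  Word 4: 'slowly'
  Word 5: 'saw'
  Word 6: 'bag'
Total words: 6

6


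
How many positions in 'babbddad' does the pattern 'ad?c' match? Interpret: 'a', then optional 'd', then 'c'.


Pattern: ad?c means 'a', then optional 'd', then 'c'.
Scanning 'babbddad' position-by-position:
  Pos 0: window 'bab' -> no
  Pos 1: window 'abb' -> no
  Pos 2: window 'bbd' -> no
  Pos 3: window 'bdd' -> no
  Pos 4: window 'dda' -> no
  Pos 5: window 'dad' -> no
  Pos 6: window 'ad' -> no
  Pos 7: window 'd' -> no
Total matches: 0

0


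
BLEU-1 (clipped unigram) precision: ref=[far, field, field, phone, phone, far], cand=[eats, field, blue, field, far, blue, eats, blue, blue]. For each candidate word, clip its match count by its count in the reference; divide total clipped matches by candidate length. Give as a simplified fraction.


Reference word counts: {'far': 2, 'field': 2, 'phone': 2}
Checking each candidate word (with clipping):
  'eats' -> not in reference -> no match (matches: 0)
  'field' -> in reference (ref count 2, used 1/2) -> match (matches: 1)
  'blue' -> not in reference -> no match (matches: 1)
  'field' -> in reference (ref count 2, used 2/2) -> match (matches: 2)
  'far' -> in reference (ref count 2, used 1/2) -> match (matches: 3)
  'blue' -> not in reference -> no match (matches: 3)
  'eats' -> not in reference -> no match (matches: 3)
  'blue' -> not in reference -> no match (matches: 3)
  'blue' -> not in reference -> no match (matches: 3)
Clipped matches: 3, Candidate length: 9
Precision = 3/9 = 1/3

1/3


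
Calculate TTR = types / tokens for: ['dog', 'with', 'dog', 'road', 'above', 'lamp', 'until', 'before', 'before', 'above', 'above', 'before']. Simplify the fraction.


Tokens: 12
Unique types: ('above', 'before', 'dog', 'lamp', 'road', 'until', 'with') = 7
TTR = 7/12
Already in lowest terms.

7/12


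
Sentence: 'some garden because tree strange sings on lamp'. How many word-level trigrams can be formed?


Word trigrams from [8] words:
  Trigram 1: (some garden because)
  Trigram 2: (garden because tree)
  Trigram 3: (because tree strange)
  Trigram 4: (tree strange sings)
  Trigram 5: (strange sings on)
  Trigram 6: (sings on lamp)
Total word trigrams: 8 - 2 = 6

6


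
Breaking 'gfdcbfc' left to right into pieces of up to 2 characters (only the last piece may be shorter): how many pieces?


'gfdcbfc' has 7 characters.
Chunking with max size 2:
  Chunk 1: 'gf' (positions 0-1)
  Chunk 2: 'dc' (positions 2-3)
  Chunk 3: 'bf' (positions 4-5)
  Chunk 4: 'c' (positions 6-6)
Total chunks: ceil(7 / 2) = 4

4


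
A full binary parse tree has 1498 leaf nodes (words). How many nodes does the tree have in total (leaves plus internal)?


Leaf nodes (terminals): 1498
Internal nodes = n - 1 = 1498 - 1 = 1497
Total = leaves + internal = 1498 + 1497 = 2995

2995


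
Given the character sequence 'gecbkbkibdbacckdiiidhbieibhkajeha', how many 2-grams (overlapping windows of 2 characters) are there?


String 'gecbkbkibdbacckdiiidhbieibhkajeha' has length L = 33.
Number of overlapping n-grams = L - n + 1
Substituting: 33 - 2 + 1 = 32

32


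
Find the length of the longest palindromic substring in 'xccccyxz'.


Scanning 'xccccyxz' for palindromic substrings.
Substring at positions 1-4: 'cccc'.
Check: reverse('cccc') = 'cccc' -> palindrome confirmed.
Neighbouring characters ('x' / 'y') break symmetry, so it cannot extend further.
No longer palindromic substring exists; longest length = 4

4


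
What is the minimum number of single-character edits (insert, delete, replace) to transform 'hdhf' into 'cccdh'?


Building DP table for s1='hdhf' (len 4) and s2='cccdh' (len 5):
       c  c  c  d  h
    0  1  2  3  4  5
  h 1  1  2  3  4  4
  d 2  2  2  3  3  4
  h 3  3  3  3  4  3
  f 4  4  4  4  4  4
Edit distance = dp[4][5] = 4

4


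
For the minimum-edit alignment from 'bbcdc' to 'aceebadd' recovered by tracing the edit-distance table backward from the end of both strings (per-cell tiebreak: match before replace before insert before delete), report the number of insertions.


Edit distance = 6. Backtracking from cell (5, 8) with preference match > replace > insert > delete,
then listing the resulting alignment 'bbcdc' -> 'aceebadd' left to right:
  Step 1: insert 'a' [insertion #1]
  Step 2: insert 'c' [insertion #2]
  Step 3: insert 'e' [insertion #3]
  Step 4: replace b->e
  Step 5: keep 'b'
  Step 6: replace c->a
  Step 7: keep 'd'
  Step 8: replace c->d
Total insertions: 3

3


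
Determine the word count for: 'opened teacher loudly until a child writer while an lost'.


Counting words by splitting on spaces:
  Word 1: 'opened'
  Word 2: 'teacher'
  Word 3: 'loudly'
  Word 4: 'until'
  Word 5: 'a'
  Word 6: 'child'
  Word 7: 'writer'
  Word 8: 'while'
  Word 9: 'an'
  Word 10: 'lost'
Total words: 10

10


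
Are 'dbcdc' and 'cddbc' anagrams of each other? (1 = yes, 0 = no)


Sort characters of 'dbcdc': 'bccdd'
Sort characters of 'cddbc': 'bccdd'
Sorted forms match -> they ARE anagrams
Result: 1

1


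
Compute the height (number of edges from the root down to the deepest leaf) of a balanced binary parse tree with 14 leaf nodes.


In a balanced binary tree with n leaves the deepest leaf is ceil(log2(n)) edges below the root.
log2(14) = 3.8074
ceil(3.8074) = 4
height (edges) = 4

4


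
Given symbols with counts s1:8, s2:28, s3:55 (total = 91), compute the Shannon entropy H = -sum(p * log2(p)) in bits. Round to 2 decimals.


Computing entropy H = -sum(p_i * log2(p_i)):
  s1: p = 8/91 = 0.0879, -p*log2(p) = 0.3084
  s2: p = 28/91 = 0.3077, -p*log2(p) = 0.5232
  s3: p = 55/91 = 0.6044, -p*log2(p) = 0.4391
H = sum of terms = 1.2707
Rounded to 2 decimals: 1.27

1.27


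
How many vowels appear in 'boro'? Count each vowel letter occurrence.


Scanning each character of 'boro':
  Position 1: 'b' -> consonant (running count: 0)
  Position 2: 'o' -> vowel (running count: 1)
  Position 3: 'r' -> consonant (running count: 1)
  Position 4: 'o' -> vowel (running count: 2)
Total vowels: 2

2


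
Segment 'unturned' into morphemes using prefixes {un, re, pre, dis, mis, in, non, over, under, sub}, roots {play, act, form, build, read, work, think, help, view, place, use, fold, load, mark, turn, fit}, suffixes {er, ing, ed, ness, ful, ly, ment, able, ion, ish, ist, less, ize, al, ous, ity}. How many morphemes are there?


Segmenting 'unturned' against the inventory:
  'un' -> prefix (morpheme 1)
  'turn' -> root (morpheme 2)
  'ed' -> suffix (morpheme 3)
Total morphemes: 3

3


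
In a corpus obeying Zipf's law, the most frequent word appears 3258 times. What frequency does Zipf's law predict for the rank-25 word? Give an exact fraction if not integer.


Zipf's law: freq(rank) = f1 / rank
f1 = 3258, rank = 25
freq = 3258 / 25
GCD(3258, 25) = 1
Simplified: 3258/25

3258/25


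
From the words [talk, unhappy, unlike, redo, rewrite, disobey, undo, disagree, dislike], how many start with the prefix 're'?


Checking each word for prefix 're':
  'talk' -> no (count: 0)
  'unhappy' -> no (count: 0)
  'unlike' -> no (count: 0)
  'redo' -> YES, starts with 're' (count: 1)
  'rewrite' -> YES, starts with 're' (count: 2)
  'disobey' -> no (count: 2)
  'undo' -> no (count: 2)
  'disagree' -> no (count: 2)
  'dislike' -> no (count: 2)
Total with prefix 're': 2

2


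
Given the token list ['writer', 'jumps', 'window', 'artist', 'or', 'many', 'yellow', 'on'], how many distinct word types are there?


Listing all tokens and tracking unique types:
  Token 1: 'writer' -> NEW (unique so far: 1)
  Token 2: 'jumps' -> NEW (unique so far: 2)
  Token 3: 'window' -> NEW (unique so far: 3)
  Token 4: 'artist' -> NEW (unique so far: 4)
  Token 5: 'or' -> NEW (unique so far: 5)
  Token 6: 'many' -> NEW (unique so far: 6)
  Token 7: 'yellow' -> NEW (unique so far: 7)
  Token 8: 'on' -> NEW (unique so far: 8)
Unique types: ('artist', 'jumps', 'many', 'on', 'or', 'window', 'writer', 'yellow')
Vocabulary size: 8

8


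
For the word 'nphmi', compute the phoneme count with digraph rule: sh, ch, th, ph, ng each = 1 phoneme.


Parsing 'nphmi' greedily, digraphs first:
  'n' -> consonant phoneme (phonemes so far: 1)
  'ph' -> digraph (1 consonant phoneme) (phonemes so far: 2)
  'm' -> consonant phoneme (phonemes so far: 3)
  'i' -> vowel phoneme (phonemes so far: 4)
Total phonemes: 4

4


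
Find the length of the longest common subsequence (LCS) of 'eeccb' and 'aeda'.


DP table for LCS of 'eeccb' and 'aeda':
       a  e  d  a
    0  0  0  0  0
  e 0  0  1  1  1
  e 0  0  1  1  1
  c 0  0  1  1  1
  c 0  0  1  1  1
  b 0  0  1  1  1
LCS: 'e'
LCS length = 1

1


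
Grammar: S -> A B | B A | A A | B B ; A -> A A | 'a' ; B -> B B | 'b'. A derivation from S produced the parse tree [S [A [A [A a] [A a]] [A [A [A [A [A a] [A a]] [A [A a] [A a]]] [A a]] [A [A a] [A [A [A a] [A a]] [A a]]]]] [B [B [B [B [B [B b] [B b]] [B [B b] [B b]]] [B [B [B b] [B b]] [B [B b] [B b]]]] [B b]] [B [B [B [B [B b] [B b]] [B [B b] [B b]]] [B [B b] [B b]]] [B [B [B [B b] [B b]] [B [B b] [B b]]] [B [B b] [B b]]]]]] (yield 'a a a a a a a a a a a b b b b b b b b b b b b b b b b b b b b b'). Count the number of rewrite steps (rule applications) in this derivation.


Every bracketed nonterminal node [X ...] in the tree is produced by exactly one rule application.
Reading the tree off as a leftmost derivation:
  Step 1: S  =>  A B   (applied S -> A B)
  Step 2: A B  =>  A A B   (applied A -> A A)
  Step 3: A A B  =>  A A A B   (applied A -> A A)
  Step 4: A A A B  =>  a A A B   (applied A -> a)
  Step 5: a A A B  =>  a a A B   (applied A -> a)
  Step 6: a a A B  =>  a a A A B   (applied A -> A A)
  Step 7: a a A A B  =>  a a A A A B   (applied A -> A A)
  Step 8: a a A A A B  =>  a a A A A A B   (applied A -> A A)
  Step 9: a a A A A A B  =>  a a A A A A A B   (applied A -> A A)
  Step 10: a a A A A A A B  =>  a a a A A A A B   (applied A -> a)
  Step 11: a a a A A A A B  =>  a a a a A A A B   (applied A -> a)
  Step 12: a a a a A A A B  =>  a a a a A A A A B   (applied A -> A A)
  Step 13: a a a a A A A A B  =>  a a a a a A A A B   (applied A -> a)
  Step 14: a a a a a A A A B  =>  a a a a a a A A B   (applied A -> a)
  Step 15: a a a a a a A A B  =>  a a a a a a a A B   (applied A -> a)
  Step 16: a a a a a a a A B  =>  a a a a a a a A A B   (applied A -> A A)
  Step 17: a a a a a a a A A B  =>  a a a a a a a a A B   (applied A -> a)
  Step 18: a a a a a a a a A B  =>  a a a a a a a a A A B   (applied A -> A A)
  Step 19: a a a a a a a a A A B  =>  a a a a a a a a A A A B   (applied A -> A A)
  Step 20: a a a a a a a a A A A B  =>  a a a a a a a a a A A B   (applied A -> a)
  Step 21: a a a a a a a a a A A B  =>  a a a a a a a a a a A B   (applied A -> a)
  Step 22: a a a a a a a a a a A B  =>  a a a a a a a a a a a B   (applied A -> a)
  Step 23: a a a a a a a a a a a B  =>  a a a a a a a a a a a B B   (applied B -> B B)
  Step 24: a a a a a a a a a a a B B  =>  a a a a a a a a a a a B B B   (applied B -> B B)
  Step 25: a a a a a a a a a a a B B B  =>  a a a a a a a a a a a B B B B   (applied B -> B B)
  Step 26: a a a a a a a a a a a B B B B  =>  a a a a a a a a a a a B B B B B   (applied B -> B B)
  Step 27: a a a a a a a a a a a B B B B B  =>  a a a a a a a a a a a B B B B B B   (applied B -> B B)
  Step 28: a a a a a a a a a a a B B B B B B  =>  a a a a a a a a a a a b B B B B B   (applied B -> b)
  Step 29: a a a a a a a a a a a b B B B B B  =>  a a a a a a a a a a a b b B B B B   (applied B -> b)
  Step 30: a a a a a a a a a a a b b B B B B  =>  a a a a a a a a a a a b b B B B B B   (applied B -> B B)
  Step 31: a a a a a a a a a a a b b B B B B B  =>  a a a a a a a a a a a b b b B B B B   (applied B -> b)
  Step 32: a a a a a a a a a a a b b b B B B B  =>  a a a a a a a a a a a b b b b B B B   (applied B -> b)
  Step 33: a a a a a a a a a a a b b b b B B B  =>  a a a a a a a a a a a b b b b B B B B   (applied B -> B B)
  Step 34: a a a a a a a a a a a b b b b B B B B  =>  a a a a a a a a a a a b b b b B B B B B   (applied B -> B B)
  Step 35: a a a a a a a a a a a b b b b B B B B B  =>  a a a a a a a a a a a b b b b b B B B B   (applied B -> b)
  Step 36: a a a a a a a a a a a b b b b b B B B B  =>  a a a a a a a a a a a b b b b b b B B B   (applied B -> b)
  Step 37: a a a a a a a a a a a b b b b b b B B B  =>  a a a a a a a a a a a b b b b b b B B B B   (applied B -> B B)
  Step 38: a a a a a a a a a a a b b b b b b B B B B  =>  a a a a a a a a a a a b b b b b b b B B B   (applied B -> b)
  Step 39: a a a a a a a a a a a b b b b b b b B B B  =>  a a a a a a a a a a a b b b b b b b b B B   (applied B -> b)
  Step 40: a a a a a a a a a a a b b b b b b b b B B  =>  a a a a a a a a a a a b b b b b b b b b B   (applied B -> b)
  Step 41: a a a a a a a a a a a b b b b b b b b b B  =>  a a a a a a a a a a a b b b b b b b b b B B   (applied B -> B B)
  Step 42: a a a a a a a a a a a b b b b b b b b b B B  =>  a a a a a a a a a a a b b b b b b b b b B B B   (applied B -> B B)
  Step 43: a a a a a a a a a a a b b b b b b b b b B B B  =>  a a a a a a a a a a a b b b b b b b b b B B B B   (applied B -> B B)
  Step 44: a a a a a a a a a a a b b b b b b b b b B B B B  =>  a a a a a a a a a a a b b b b b b b b b B B B B B   (applied B -> B B)
  Step 45: a a a a a a a a a a a b b b b b b b b b B B B B B  =>  a a a a a a a a a a a b b b b b b b b b b B B B B   (applied B -> b)
  Step 46: a a a a a a a a a a a b b b b b b b b b b B B B B  =>  a a a a a a a a a a a b b b b b b b b b b b B B B   (applied B -> b)
  Step 47: a a a a a a a a a a a b b b b b b b b b b b B B B  =>  a a a a a a a a a a a b b b b b b b b b b b B B B B   (applied B -> B B)
  Step 48: a a a a a a a a a a a b b b b b b b b b b b B B B B  =>  a a a a a a a a a a a b b b b b b b b b b b b B B B   (applied B -> b)
  Step 49: a a a a a a a a a a a b b b b b b b b b b b b B B B  =>  a a a a a a a a a a a b b b b b b b b b b b b b B B   (applied B -> b)
  Step 50: a a a a a a a a a a a b b b b b b b b b b b b b B B  =>  a a a a a a a a a a a b b b b b b b b b b b b b B B B   (applied B -> B B)
  Step 51: a a a a a a a a a a a b b b b b b b b b b b b b B B B  =>  a a a a a a a a a a a b b b b b b b b b b b b b b B B   (applied B -> b)
  Step 52: a a a a a a a a a a a b b b b b b b b b b b b b b B B  =>  a a a a a a a a a a a b b b b b b b b b b b b b b b B   (applied B -> b)
  Step 53: a a a a a a a a a a a b b b b b b b b b b b b b b b B  =>  a a a a a a a a a a a b b b b b b b b b b b b b b b B B   (applied B -> B B)
  Step 54: a a a a a a a a a a a b b b b b b b b b b b b b b b B B  =>  a a a a a a a a a a a b b b b b b b b b b b b b b b B B B   (applied B -> B B)
  Step 55: a a a a a a a a a a a b b b b b b b b b b b b b b b B B B  =>  a a a a a a a a a a a b b b b b b b b b b b b b b b B B B B   (applied B -> B B)
  Step 56: a a a a a a a a a a a b b b b b b b b b b b b b b b B B B B  =>  a a a a a a a a a a a b b b b b b b b b b b b b b b b B B B   (applied B -> b)
  Step 57: a a a a a a a a a a a b b b b b b b b b b b b b b b b B B B  =>  a a a a a a a a a a a b b b b b b b b b b b b b b b b b B B   (applied B -> b)
  Step 58: a a a a a a a a a a a b b b b b b b b b b b b b b b b b B B  =>  a a a a a a a a a a a b b b b b b b b b b b b b b b b b B B B   (applied B -> B B)
  Step 59: a a a a a a a a a a a b b b b b b b b b b b b b b b b b B B B  =>  a a a a a a a a a a a b b b b b b b b b b b b b b b b b b B B   (applied B -> b)
  Step 60: a a a a a a a a a a a b b b b b b b b b b b b b b b b b b B B  =>  a a a a a a a a a a a b b b b b b b b b b b b b b b b b b b B   (applied B -> b)
  Step 61: a a a a a a a a a a a b b b b b b b b b b b b b b b b b b b B  =>  a a a a a a a a a a a b b b b b b b b b b b b b b b b b b b B B   (applied B -> B B)
  Step 62: a a a a a a a a a a a b b b b b b b b b b b b b b b b b b b B B  =>  a a a a a a a a a a a b b b b b b b b b b b b b b b b b b b b B   (applied B -> b)
  Step 63: a a a a a a a a a a a b b b b b b b b b b b b b b b b b b b b B  =>  a a a a a a a a a a a b b b b b b b b b b b b b b b b b b b b b   (applied B -> b)
Final yield: a a a a a a a a a a a b b b b b b b b b b b b b b b b b b b b b
Total rewrite steps: 63

63
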